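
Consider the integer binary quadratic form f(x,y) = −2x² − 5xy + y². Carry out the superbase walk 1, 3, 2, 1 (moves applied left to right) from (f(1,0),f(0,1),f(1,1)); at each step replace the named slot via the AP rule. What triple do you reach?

start (-2,1,-6) = (f(1,0),f(0,1),f(1,1))
replace slot 1: 2·(1+(-6)) − (-2) = -8 → (-8,1,-6)
replace slot 3: 2·((-8)+1) − (-6) = -8 → (-8,1,-8)
replace slot 2: 2·((-8)+(-8)) − 1 = -33 → (-8,-33,-8)
replace slot 1: 2·((-33)+(-8)) − (-8) = -74 → (-74,-33,-8)

-74,-33,-8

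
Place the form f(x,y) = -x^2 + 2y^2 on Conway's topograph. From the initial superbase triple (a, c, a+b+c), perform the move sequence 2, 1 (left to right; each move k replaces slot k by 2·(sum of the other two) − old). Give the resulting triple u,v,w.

start (-1,2,1) = (f(1,0),f(0,1),f(1,1))
replace slot 2: 2·((-1)+1) − 2 = -2 → (-1,-2,1)
replace slot 1: 2·((-2)+1) − (-1) = -1 → (-1,-2,1)

-1,-2,1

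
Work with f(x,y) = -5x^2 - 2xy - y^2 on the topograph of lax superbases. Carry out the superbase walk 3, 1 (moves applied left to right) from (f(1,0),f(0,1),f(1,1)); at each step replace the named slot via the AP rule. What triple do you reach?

start (-5,-1,-8) = (f(1,0),f(0,1),f(1,1))
replace slot 3: 2·((-5)+(-1)) − (-8) = -4 → (-5,-1,-4)
replace slot 1: 2·((-1)+(-4)) − (-5) = -5 → (-5,-1,-4)

-5,-1,-4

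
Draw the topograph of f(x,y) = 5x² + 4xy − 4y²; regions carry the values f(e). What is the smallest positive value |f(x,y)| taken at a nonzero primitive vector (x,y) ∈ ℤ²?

river: ρ → (-4,4,5)
river: ρ → (5,6,-3)
river: ρ → (-3,6,5)
river: ρ → (5,4,-4)
closes: descent 0, river 4
min |a| on river = 3

3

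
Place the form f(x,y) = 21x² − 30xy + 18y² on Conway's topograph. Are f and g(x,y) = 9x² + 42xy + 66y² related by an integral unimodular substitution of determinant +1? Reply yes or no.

D₁ = -612, D₂ = -612
f: translate: b→12 (≡-30 mod 42), so (21,-30,18)→(21,12,9)
f: flip: (21,12,9)→(9,-12,21)
f: translate: b→6 (≡-12 mod 18), so (9,-12,21)→(9,6,18)
f: reduced (well bottom): (9,6,18) with a≤c, −a<b≤a
g: translate: b→6 (≡42 mod 18), so (9,42,66)→(9,6,18)
g: reduced (well bottom): (9,6,18) with a≤c, −a<b≤a
reduced forms (9, 6, 18) vs (9, 6, 18) ⇒ equivalent

yes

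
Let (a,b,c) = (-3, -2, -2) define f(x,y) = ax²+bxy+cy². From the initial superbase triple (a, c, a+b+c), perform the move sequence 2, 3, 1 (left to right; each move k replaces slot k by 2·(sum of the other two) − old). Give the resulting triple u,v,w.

start (-3,-2,-7) = (f(1,0),f(0,1),f(1,1))
replace slot 2: 2·((-3)+(-7)) − (-2) = -18 → (-3,-18,-7)
replace slot 3: 2·((-3)+(-18)) − (-7) = -35 → (-3,-18,-35)
replace slot 1: 2·((-18)+(-35)) − (-3) = -103 → (-103,-18,-35)

-103,-18,-35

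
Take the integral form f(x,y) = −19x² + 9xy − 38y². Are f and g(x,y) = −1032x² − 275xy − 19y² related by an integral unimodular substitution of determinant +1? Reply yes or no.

D₁ = -2807, D₂ = -2807
f is negative-definite; reduce −f:
−f: reduced (well bottom): (19,-9,38) with a≤c, −a<b≤a
flip sign back: reduced form of f is (-19,9,-38)
g is negative-definite; reduce −g:
−g: flip: (1032,275,19)→(19,-275,1032)
−g: translate: b→-9 (≡-275 mod 38), so (19,-275,1032)→(19,-9,38)
−g: reduced (well bottom): (19,-9,38) with a≤c, −a<b≤a
flip sign back: reduced form of g is (-19,9,-38)
reduced forms (-19, 9, -38) vs (-19, 9, -38) ⇒ equivalent

yes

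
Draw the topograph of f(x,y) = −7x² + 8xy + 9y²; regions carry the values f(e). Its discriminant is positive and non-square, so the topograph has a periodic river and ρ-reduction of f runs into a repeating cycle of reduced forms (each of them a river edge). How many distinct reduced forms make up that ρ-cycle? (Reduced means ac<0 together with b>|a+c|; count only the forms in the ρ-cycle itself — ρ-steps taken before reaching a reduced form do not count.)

D = 316, ⌊√D⌋ = 17
river: ρ → (9,10,-6)
river: ρ → (-6,14,5)
river: ρ → (5,16,-3)
river: ρ → (-3,14,10)
river: ρ → (10,6,-7)
river: ρ → (-7,8,9)
ρ-cycle length = 6 (tail of 0 descent steps not counted)

6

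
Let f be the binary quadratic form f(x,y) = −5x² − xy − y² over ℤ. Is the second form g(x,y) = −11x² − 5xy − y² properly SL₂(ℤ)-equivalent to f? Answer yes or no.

D₁ = -19, D₂ = -19
f is negative-definite; reduce −f:
−f: flip: (5,1,1)→(1,-1,5)
−f: translate: b→1 (≡-1 mod 2), so (1,-1,5)→(1,1,5)
−f: reduced (well bottom): (1,1,5) with a≤c, −a<b≤a
flip sign back: reduced form of f is (-1,-1,-5)
g is negative-definite; reduce −g:
−g: flip: (11,5,1)→(1,-5,11)
−g: translate: b→1 (≡-5 mod 2), so (1,-5,11)→(1,1,5)
−g: reduced (well bottom): (1,1,5) with a≤c, −a<b≤a
flip sign back: reduced form of g is (-1,-1,-5)
reduced forms (-1, -1, -5) vs (-1, -1, -5) ⇒ equivalent

yes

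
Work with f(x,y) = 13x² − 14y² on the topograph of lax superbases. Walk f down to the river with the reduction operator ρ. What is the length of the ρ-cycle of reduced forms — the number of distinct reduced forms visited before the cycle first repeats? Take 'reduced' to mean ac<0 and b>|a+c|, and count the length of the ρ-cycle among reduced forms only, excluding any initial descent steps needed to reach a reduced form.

D = 728, ⌊√D⌋ = 26
descent: ρ → (-14,0,13)
descent: ρ → (13,26,-1)  [lands on river]
river: ρ → (-1,26,13)
ρ-cycle length = 2 (tail of 2 descent steps not counted)

2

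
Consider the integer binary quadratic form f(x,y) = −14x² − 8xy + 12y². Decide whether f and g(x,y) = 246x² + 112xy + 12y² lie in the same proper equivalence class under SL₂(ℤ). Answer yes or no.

D₁ = 736, D₂ = 736
river cycle of f (length 12): (12, 8, -14), (-14, 20, 6), (6, 16, -20), (-20, 24, 2), (2, 24, -20), (-20, 16, 6), (6, 20, -14), (-14, 8, 12), (12, 16, -10), (-10, 24, 4), … (2 more)
river cycle of g (length 12): (12, 8, -14), (-14, 20, 6), (6, 16, -20), (-20, 24, 2), (2, 24, -20), (-20, 16, 6), (6, 20, -14), (-14, 8, 12), (12, 16, -10), (-10, 24, 4), … (2 more)
cycles coincide ⇒ equivalent

yes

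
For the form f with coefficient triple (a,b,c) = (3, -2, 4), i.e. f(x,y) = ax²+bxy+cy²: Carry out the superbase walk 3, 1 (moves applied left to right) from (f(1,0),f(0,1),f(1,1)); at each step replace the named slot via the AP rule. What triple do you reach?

start (3,4,5) = (f(1,0),f(0,1),f(1,1))
replace slot 3: 2·(3+4) − 5 = 9 → (3,4,9)
replace slot 1: 2·(4+9) − 3 = 23 → (23,4,9)

23,4,9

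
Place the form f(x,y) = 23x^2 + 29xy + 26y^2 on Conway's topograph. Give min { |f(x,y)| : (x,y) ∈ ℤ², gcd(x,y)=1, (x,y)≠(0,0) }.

translate: b→-17 (≡29 mod 46), so (23,29,26)→(23,-17,20)
flip: (23,-17,20)→(20,17,23)
reduced (well bottom): (20,17,23) with a≤c, −a<b≤a
well minimum = a = 20

20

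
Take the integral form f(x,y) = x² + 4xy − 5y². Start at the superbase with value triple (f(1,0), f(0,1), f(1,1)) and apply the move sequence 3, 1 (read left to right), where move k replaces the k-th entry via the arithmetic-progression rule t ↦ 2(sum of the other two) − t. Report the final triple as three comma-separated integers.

start (1,-5,0) = (f(1,0),f(0,1),f(1,1))
replace slot 3: 2·(1+(-5)) − 0 = -8 → (1,-5,-8)
replace slot 1: 2·((-5)+(-8)) − 1 = -27 → (-27,-5,-8)

-27,-5,-8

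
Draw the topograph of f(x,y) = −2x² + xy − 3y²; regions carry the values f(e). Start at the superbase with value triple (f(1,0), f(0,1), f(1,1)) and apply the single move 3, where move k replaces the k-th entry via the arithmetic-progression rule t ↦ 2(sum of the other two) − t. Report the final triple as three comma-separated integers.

start (-2,-3,-4) = (f(1,0),f(0,1),f(1,1))
replace slot 3: 2·((-2)+(-3)) − (-4) = -6 → (-2,-3,-6)

-2,-3,-6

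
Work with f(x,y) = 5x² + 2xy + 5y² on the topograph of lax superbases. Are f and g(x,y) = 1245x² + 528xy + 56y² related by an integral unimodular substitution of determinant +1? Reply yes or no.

D₁ = -96, D₂ = -96
f: reduced (well bottom): (5,2,5) with a≤c, −a<b≤a
g: flip: (1245,528,56)→(56,-528,1245)
g: translate: b→32 (≡-528 mod 112), so (56,-528,1245)→(56,32,5)
g: flip: (56,32,5)→(5,-32,56)
g: translate: b→-2 (≡-32 mod 10), so (5,-32,56)→(5,-2,5)
g: flip: (5,-2,5)→(5,2,5)
g: reduced (well bottom): (5,2,5) with a≤c, −a<b≤a
reduced forms (5, 2, 5) vs (5, 2, 5) ⇒ equivalent

yes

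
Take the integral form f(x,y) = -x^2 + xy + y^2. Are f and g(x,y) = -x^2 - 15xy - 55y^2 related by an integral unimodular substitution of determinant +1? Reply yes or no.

D₁ = 5, D₂ = 5
river cycle of f (length 2): (1, 1, -1), (-1, 1, 1)
river cycle of g (length 2): (-1, 1, 1), (1, 1, -1)
cycles coincide ⇒ equivalent

yes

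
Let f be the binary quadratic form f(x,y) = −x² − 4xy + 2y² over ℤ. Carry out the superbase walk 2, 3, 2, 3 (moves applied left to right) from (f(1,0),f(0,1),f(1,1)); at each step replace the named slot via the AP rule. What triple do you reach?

start (-1,2,-3) = (f(1,0),f(0,1),f(1,1))
replace slot 2: 2·((-1)+(-3)) − 2 = -10 → (-1,-10,-3)
replace slot 3: 2·((-1)+(-10)) − (-3) = -19 → (-1,-10,-19)
replace slot 2: 2·((-1)+(-19)) − (-10) = -30 → (-1,-30,-19)
replace slot 3: 2·((-1)+(-30)) − (-19) = -43 → (-1,-30,-43)

-1,-30,-43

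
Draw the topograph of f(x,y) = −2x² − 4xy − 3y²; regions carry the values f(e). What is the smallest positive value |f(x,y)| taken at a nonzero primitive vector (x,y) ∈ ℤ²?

translate: b→0 (≡4 mod 4), so (2,4,3)→(2,0,1)
flip: (2,0,1)→(1,0,2)
reduced (well bottom): (1,0,2) with a≤c, −a<b≤a
well minimum |f| = |-1| = 1 (negative-definite)

1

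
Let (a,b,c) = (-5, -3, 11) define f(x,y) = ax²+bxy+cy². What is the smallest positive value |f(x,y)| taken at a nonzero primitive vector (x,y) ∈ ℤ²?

descent: ρ → (11,3,-5)
descent: ρ → (-5,7,9)  [lands on river]
river: ρ → (9,11,-3)
river: ρ → (-3,13,5)
river: ρ → (5,7,-9)
river: ρ → (-9,11,3)
river: ρ → (3,13,-5)
closes: descent 2, river 6
min |a| on river = 3

3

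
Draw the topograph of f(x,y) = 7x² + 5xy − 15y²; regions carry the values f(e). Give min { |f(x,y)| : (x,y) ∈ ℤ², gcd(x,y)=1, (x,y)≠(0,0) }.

descent: ρ → (-15,-5,7)
descent: ρ → (7,19,-3)  [lands on river]
river: ρ → (-3,17,13)
river: ρ → (13,9,-7)
river: ρ → (-7,19,3)
river: ρ → (3,17,-13)
river: ρ → (-13,9,7)
closes: descent 2, river 6
min |a| on river = 3

3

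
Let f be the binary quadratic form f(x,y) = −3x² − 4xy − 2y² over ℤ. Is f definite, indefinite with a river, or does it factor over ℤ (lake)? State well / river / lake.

D = b²−4ac = (-4)² − 4·(-3)·(-2) = -8
D < 0 ⇒ definite ⇒ every region one sign ⇒ single well

well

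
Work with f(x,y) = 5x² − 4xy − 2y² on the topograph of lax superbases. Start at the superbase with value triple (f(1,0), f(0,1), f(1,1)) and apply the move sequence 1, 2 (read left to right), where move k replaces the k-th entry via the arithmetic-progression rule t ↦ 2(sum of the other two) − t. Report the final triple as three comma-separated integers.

start (5,-2,-1) = (f(1,0),f(0,1),f(1,1))
replace slot 1: 2·((-2)+(-1)) − 5 = -11 → (-11,-2,-1)
replace slot 2: 2·((-11)+(-1)) − (-2) = -22 → (-11,-22,-1)

-11,-22,-1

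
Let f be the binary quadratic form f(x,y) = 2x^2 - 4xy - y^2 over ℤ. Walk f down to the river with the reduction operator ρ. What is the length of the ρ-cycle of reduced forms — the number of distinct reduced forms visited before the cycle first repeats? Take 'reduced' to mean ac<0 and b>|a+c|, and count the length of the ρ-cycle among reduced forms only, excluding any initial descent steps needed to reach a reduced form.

D = 24, ⌊√D⌋ = 4
descent: ρ → (-1,4,2)  [lands on river]
river: ρ → (2,4,-1)
ρ-cycle length = 2 (tail of 1 descent step not counted)

2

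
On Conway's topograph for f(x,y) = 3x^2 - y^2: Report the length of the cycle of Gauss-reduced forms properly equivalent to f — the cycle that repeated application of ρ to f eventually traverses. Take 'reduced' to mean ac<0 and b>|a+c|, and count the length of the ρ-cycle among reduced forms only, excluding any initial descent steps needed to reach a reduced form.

D = 12, ⌊√D⌋ = 3
descent: ρ → (-1,2,2)  [lands on river]
river: ρ → (2,2,-1)
ρ-cycle length = 2 (tail of 1 descent step not counted)

2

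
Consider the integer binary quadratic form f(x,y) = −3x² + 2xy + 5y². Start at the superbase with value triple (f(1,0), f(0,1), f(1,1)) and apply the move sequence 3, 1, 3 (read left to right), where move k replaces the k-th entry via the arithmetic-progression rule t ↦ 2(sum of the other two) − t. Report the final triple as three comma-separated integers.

start (-3,5,4) = (f(1,0),f(0,1),f(1,1))
replace slot 3: 2·((-3)+5) − 4 = 0 → (-3,5,0)
replace slot 1: 2·(5+0) − (-3) = 13 → (13,5,0)
replace slot 3: 2·(13+5) − 0 = 36 → (13,5,36)

13,5,36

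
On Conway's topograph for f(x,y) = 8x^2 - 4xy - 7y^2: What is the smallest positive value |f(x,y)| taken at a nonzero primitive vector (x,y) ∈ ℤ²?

descent: ρ → (-7,4,8)  [lands on river]
river: ρ → (8,12,-3)
river: ρ → (-3,12,8)
river: ρ → (8,4,-7)
river: ρ → (-7,10,5)
river: ρ → (5,10,-7)
closes: descent 1, river 6
min |a| on river = 3

3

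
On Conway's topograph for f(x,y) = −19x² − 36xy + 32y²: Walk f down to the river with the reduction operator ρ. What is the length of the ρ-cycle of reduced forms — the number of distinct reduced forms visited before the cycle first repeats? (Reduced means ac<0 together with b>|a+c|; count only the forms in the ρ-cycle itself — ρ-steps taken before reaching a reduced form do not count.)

D = 3728, ⌊√D⌋ = 61
descent: ρ → (32,36,-19)  [lands on river]
river: ρ → (-19,40,28)
river: ρ → (28,16,-31)
river: ρ → (-31,46,13)
river: ρ → (13,58,-7)
river: ρ → (-7,54,29)
river: ρ → (29,4,-32)
river: ρ → (-32,60,1)
river: ρ → (1,60,-32)
river: ρ → (-32,4,29)
river: ρ → (29,54,-7)
river: ρ → (-7,58,13)
river: ρ → (13,46,-31)
river: ρ → (-31,16,28)
river: ρ → (28,40,-19)
river: ρ → (-19,36,32)
river: ρ → (32,28,-23)
river: ρ → (-23,18,37)
river: ρ → (37,56,-4)
river: ρ → (-4,56,37)
river: ρ → (37,18,-23)
river: ρ → (-23,28,32)
ρ-cycle length = 22 (tail of 1 descent step not counted)

22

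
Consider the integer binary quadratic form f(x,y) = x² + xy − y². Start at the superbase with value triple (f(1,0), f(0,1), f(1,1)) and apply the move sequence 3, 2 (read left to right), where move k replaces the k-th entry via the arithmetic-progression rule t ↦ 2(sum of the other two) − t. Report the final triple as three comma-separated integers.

start (1,-1,1) = (f(1,0),f(0,1),f(1,1))
replace slot 3: 2·(1+(-1)) − 1 = -1 → (1,-1,-1)
replace slot 2: 2·(1+(-1)) − (-1) = 1 → (1,1,-1)

1,1,-1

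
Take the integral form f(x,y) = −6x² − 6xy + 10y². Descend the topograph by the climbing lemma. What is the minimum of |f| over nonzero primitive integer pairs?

descent: ρ → (10,6,-6)  [lands on river]
river: ρ → (-6,6,10)
river: ρ → (10,14,-2)
river: ρ → (-2,14,10)
closes: descent 1, river 4
min |a| on river = 2

2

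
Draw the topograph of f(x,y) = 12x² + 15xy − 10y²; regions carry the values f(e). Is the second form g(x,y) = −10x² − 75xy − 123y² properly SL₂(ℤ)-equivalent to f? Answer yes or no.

D₁ = 705, D₂ = 705
river cycle of f (length 14): (-10, 25, 2), (2, 23, -22), (-22, 21, 3), (3, 21, -22), (-22, 23, 2), (2, 25, -10), (-10, 15, 12), (12, 9, -13), (-13, 17, 8), (8, 15, -15), … (4 more)
river cycle of g (length 14): (-10, 25, 2), (2, 23, -22), (-22, 21, 3), (3, 21, -22), (-22, 23, 2), (2, 25, -10), (-10, 15, 12), (12, 9, -13), (-13, 17, 8), (8, 15, -15), … (4 more)
cycles coincide ⇒ equivalent

yes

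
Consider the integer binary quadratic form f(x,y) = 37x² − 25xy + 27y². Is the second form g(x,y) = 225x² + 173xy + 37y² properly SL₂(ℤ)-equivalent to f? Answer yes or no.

D₁ = -3371, D₂ = -3371
f: flip: (37,-25,27)→(27,25,37)
f: reduced (well bottom): (27,25,37) with a≤c, −a<b≤a
g: flip: (225,173,37)→(37,-173,225)
g: translate: b→-25 (≡-173 mod 74), so (37,-173,225)→(37,-25,27)
g: flip: (37,-25,27)→(27,25,37)
g: reduced (well bottom): (27,25,37) with a≤c, −a<b≤a
reduced forms (27, 25, 37) vs (27, 25, 37) ⇒ equivalent

yes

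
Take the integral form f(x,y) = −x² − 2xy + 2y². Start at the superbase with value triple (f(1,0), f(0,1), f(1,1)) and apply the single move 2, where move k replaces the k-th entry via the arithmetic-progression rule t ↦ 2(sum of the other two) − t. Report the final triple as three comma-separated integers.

start (-1,2,-1) = (f(1,0),f(0,1),f(1,1))
replace slot 2: 2·((-1)+(-1)) − 2 = -6 → (-1,-6,-1)

-1,-6,-1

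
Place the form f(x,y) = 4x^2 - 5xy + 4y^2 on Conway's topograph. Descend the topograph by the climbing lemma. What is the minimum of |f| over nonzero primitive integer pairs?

translate: b→3 (≡-5 mod 8), so (4,-5,4)→(4,3,3)
flip: (4,3,3)→(3,-3,4)
translate: b→3 (≡-3 mod 6), so (3,-3,4)→(3,3,4)
reduced (well bottom): (3,3,4) with a≤c, −a<b≤a
well minimum = a = 3

3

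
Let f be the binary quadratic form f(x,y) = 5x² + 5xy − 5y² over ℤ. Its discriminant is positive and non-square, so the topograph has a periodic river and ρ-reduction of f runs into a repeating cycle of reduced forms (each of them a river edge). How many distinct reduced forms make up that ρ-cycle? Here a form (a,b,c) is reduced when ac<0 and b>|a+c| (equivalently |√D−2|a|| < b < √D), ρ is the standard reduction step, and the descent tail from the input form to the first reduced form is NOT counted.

D = 125, ⌊√D⌋ = 11
river: ρ → (-5,5,5)
river: ρ → (5,5,-5)
ρ-cycle length = 2 (tail of 0 descent steps not counted)

2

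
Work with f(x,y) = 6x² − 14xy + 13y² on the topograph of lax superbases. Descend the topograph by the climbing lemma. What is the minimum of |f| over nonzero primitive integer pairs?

translate: b→-2 (≡-14 mod 12), so (6,-14,13)→(6,-2,5)
flip: (6,-2,5)→(5,2,6)
reduced (well bottom): (5,2,6) with a≤c, −a<b≤a
well minimum = a = 5

5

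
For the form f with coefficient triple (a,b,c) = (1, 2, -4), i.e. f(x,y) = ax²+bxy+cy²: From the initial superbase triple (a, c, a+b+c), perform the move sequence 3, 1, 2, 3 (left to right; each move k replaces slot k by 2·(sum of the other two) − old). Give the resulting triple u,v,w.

start (1,-4,-1) = (f(1,0),f(0,1),f(1,1))
replace slot 3: 2·(1+(-4)) − (-1) = -5 → (1,-4,-5)
replace slot 1: 2·((-4)+(-5)) − 1 = -19 → (-19,-4,-5)
replace slot 2: 2·((-19)+(-5)) − (-4) = -44 → (-19,-44,-5)
replace slot 3: 2·((-19)+(-44)) − (-5) = -121 → (-19,-44,-121)

-19,-44,-121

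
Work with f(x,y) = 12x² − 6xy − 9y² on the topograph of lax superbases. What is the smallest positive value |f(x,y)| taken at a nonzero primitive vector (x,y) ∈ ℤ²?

descent: ρ → (-9,6,12)  [lands on river]
river: ρ → (12,18,-3)
river: ρ → (-3,18,12)
river: ρ → (12,6,-9)
river: ρ → (-9,12,9)
river: ρ → (9,6,-12)
river: ρ → (-12,18,3)
river: ρ → (3,18,-12)
river: ρ → (-12,6,9)
river: ρ → (9,12,-9)
closes: descent 1, river 10
min |a| on river = 3

3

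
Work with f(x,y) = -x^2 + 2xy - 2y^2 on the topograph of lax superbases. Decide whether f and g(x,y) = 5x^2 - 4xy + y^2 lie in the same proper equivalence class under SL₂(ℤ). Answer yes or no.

D₁ = -4, D₂ = -4
f is negative-definite; reduce −f:
−f: translate: b→0 (≡-2 mod 2), so (1,-2,2)→(1,0,1)
−f: reduced (well bottom): (1,0,1) with a≤c, −a<b≤a
flip sign back: reduced form of f is (-1,0,-1)
g: flip: (5,-4,1)→(1,4,5)
g: translate: b→0 (≡4 mod 2), so (1,4,5)→(1,0,1)
g: reduced (well bottom): (1,0,1) with a≤c, −a<b≤a
reduced forms (-1, 0, -1) vs (1, 0, 1) ⇒ inequivalent

no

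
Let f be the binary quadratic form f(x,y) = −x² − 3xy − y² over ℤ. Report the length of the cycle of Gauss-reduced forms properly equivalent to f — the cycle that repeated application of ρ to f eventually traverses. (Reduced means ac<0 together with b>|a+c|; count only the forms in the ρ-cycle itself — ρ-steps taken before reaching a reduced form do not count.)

D = 5, ⌊√D⌋ = 2
descent: ρ → (-1,1,1)  [lands on river]
river: ρ → (1,1,-1)
ρ-cycle length = 2 (tail of 1 descent step not counted)

2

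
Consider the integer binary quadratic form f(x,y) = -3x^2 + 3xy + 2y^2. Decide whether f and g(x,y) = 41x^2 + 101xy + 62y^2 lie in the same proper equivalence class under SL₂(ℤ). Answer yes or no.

D₁ = 33, D₂ = 33
river cycle of f (length 4): (2, 5, -1), (-1, 5, 2), (2, 3, -3), (-3, 3, 2)
river cycle of g (length 4): (2, 5, -1), (-1, 5, 2), (2, 3, -3), (-3, 3, 2)
cycles coincide ⇒ equivalent

yes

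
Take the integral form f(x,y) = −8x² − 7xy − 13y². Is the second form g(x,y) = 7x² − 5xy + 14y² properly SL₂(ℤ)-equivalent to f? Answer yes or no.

D₁ = -367, D₂ = -367
f is negative-definite; reduce −f:
−f: reduced (well bottom): (8,7,13) with a≤c, −a<b≤a
flip sign back: reduced form of f is (-8,-7,-13)
g: reduced (well bottom): (7,-5,14) with a≤c, −a<b≤a
reduced forms (-8, -7, -13) vs (7, -5, 14) ⇒ inequivalent

no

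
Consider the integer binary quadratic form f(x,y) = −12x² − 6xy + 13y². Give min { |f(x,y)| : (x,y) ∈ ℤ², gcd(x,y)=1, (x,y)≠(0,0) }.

descent: ρ → (13,6,-12)  [lands on river]
river: ρ → (-12,18,7)
river: ρ → (7,24,-3)
river: ρ → (-3,24,7)
river: ρ → (7,18,-12)
river: ρ → (-12,6,13)
river: ρ → (13,20,-5)
river: ρ → (-5,20,13)
closes: descent 1, river 8
min |a| on river = 3

3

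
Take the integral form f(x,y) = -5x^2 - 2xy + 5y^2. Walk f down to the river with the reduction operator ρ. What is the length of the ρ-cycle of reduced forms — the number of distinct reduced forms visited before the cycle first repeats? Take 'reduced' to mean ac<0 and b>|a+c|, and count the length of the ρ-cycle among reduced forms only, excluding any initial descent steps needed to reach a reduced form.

D = 104, ⌊√D⌋ = 10
descent: ρ → (5,2,-5)  [lands on river]
river: ρ → (-5,8,2)
river: ρ → (2,8,-5)
river: ρ → (-5,2,5)
river: ρ → (5,8,-2)
river: ρ → (-2,8,5)
ρ-cycle length = 6 (tail of 1 descent step not counted)

6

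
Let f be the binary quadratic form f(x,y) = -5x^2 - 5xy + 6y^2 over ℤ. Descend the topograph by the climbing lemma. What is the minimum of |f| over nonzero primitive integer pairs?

descent: ρ → (6,5,-5)  [lands on river]
river: ρ → (-5,5,6)
river: ρ → (6,7,-4)
river: ρ → (-4,9,4)
river: ρ → (4,7,-6)
river: ρ → (-6,5,5)
river: ρ → (5,5,-6)
river: ρ → (-6,7,4)
river: ρ → (4,9,-4)
river: ρ → (-4,7,6)
closes: descent 1, river 10
min |a| on river = 4

4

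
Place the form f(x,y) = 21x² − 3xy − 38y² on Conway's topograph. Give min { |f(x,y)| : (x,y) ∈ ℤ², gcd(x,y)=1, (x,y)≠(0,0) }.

descent: ρ → (-38,3,21)
descent: ρ → (21,39,-20)  [lands on river]
river: ρ → (-20,41,19)
river: ρ → (19,35,-26)
river: ρ → (-26,17,28)
river: ρ → (28,39,-15)
river: ρ → (-15,51,10)
river: ρ → (10,49,-20)
river: ρ → (-20,31,28)
river: ρ → (28,25,-23)
river: ρ → (-23,21,30)
river: ρ → (30,39,-14)
river: ρ → (-14,45,21)
closes: descent 2, river 12
min |a| on river = 10

10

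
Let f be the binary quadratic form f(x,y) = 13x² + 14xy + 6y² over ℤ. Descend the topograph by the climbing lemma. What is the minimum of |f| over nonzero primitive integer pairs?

translate: b→-12 (≡14 mod 26), so (13,14,6)→(13,-12,5)
flip: (13,-12,5)→(5,12,13)
translate: b→2 (≡12 mod 10), so (5,12,13)→(5,2,6)
reduced (well bottom): (5,2,6) with a≤c, −a<b≤a
well minimum = a = 5

5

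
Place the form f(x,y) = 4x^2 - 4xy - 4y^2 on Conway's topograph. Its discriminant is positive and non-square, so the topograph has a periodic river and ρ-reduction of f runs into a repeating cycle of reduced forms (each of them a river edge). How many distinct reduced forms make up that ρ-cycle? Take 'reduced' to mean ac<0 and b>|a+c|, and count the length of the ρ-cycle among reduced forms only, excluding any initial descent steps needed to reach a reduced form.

D = 80, ⌊√D⌋ = 8
descent: ρ → (-4,4,4)  [lands on river]
river: ρ → (4,4,-4)
ρ-cycle length = 2 (tail of 1 descent step not counted)

2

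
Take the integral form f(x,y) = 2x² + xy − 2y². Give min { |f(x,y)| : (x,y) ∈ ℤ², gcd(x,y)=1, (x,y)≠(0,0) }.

river: ρ → (-2,3,1)
river: ρ → (1,3,-2)
river: ρ → (-2,1,2)
river: ρ → (2,3,-1)
river: ρ → (-1,3,2)
river: ρ → (2,1,-2)
closes: descent 0, river 6
min |a| on river = 1

1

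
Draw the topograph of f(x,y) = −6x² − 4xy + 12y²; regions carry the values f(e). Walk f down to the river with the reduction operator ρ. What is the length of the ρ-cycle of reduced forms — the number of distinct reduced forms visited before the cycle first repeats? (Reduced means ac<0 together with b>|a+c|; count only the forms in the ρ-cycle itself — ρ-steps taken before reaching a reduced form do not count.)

D = 304, ⌊√D⌋ = 17
descent: ρ → (12,4,-6)
descent: ρ → (-6,8,10)  [lands on river]
river: ρ → (10,12,-4)
river: ρ → (-4,12,10)
river: ρ → (10,8,-6)
river: ρ → (-6,16,2)
river: ρ → (2,16,-6)
ρ-cycle length = 6 (tail of 2 descent steps not counted)

6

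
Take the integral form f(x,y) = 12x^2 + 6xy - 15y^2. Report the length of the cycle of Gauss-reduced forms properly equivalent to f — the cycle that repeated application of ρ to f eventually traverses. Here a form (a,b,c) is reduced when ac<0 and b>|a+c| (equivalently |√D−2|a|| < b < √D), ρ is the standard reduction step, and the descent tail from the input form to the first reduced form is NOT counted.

D = 756, ⌊√D⌋ = 27
river: ρ → (-15,24,3)
river: ρ → (3,24,-15)
river: ρ → (-15,6,12)
river: ρ → (12,18,-9)
river: ρ → (-9,18,12)
river: ρ → (12,6,-15)
ρ-cycle length = 6 (tail of 0 descent steps not counted)

6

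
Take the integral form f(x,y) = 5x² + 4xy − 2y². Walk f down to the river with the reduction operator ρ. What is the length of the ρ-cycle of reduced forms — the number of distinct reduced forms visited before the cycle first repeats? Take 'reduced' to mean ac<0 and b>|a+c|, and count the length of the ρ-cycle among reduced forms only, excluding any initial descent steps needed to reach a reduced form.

D = 56, ⌊√D⌋ = 7
river: ρ → (-2,4,5)
river: ρ → (5,6,-1)
river: ρ → (-1,6,5)
river: ρ → (5,4,-2)
ρ-cycle length = 4 (tail of 0 descent steps not counted)

4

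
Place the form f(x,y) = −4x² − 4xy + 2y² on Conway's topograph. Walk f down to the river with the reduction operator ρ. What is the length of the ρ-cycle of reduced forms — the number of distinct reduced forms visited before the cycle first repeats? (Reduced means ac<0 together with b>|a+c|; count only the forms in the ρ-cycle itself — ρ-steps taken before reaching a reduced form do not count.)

D = 48, ⌊√D⌋ = 6
descent: ρ → (2,4,-4)  [lands on river]
river: ρ → (-4,4,2)
ρ-cycle length = 2 (tail of 1 descent step not counted)

2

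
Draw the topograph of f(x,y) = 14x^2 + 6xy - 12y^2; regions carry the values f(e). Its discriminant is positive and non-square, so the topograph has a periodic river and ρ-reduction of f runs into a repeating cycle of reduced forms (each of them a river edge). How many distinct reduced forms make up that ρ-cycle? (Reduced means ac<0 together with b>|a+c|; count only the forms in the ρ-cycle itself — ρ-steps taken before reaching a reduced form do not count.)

D = 708, ⌊√D⌋ = 26
river: ρ → (-12,18,8)
river: ρ → (8,14,-16)
river: ρ → (-16,18,6)
river: ρ → (6,18,-16)
river: ρ → (-16,14,8)
river: ρ → (8,18,-12)
river: ρ → (-12,6,14)
river: ρ → (14,22,-4)
river: ρ → (-4,26,2)
river: ρ → (2,26,-4)
river: ρ → (-4,22,14)
river: ρ → (14,6,-12)
ρ-cycle length = 12 (tail of 0 descent steps not counted)

12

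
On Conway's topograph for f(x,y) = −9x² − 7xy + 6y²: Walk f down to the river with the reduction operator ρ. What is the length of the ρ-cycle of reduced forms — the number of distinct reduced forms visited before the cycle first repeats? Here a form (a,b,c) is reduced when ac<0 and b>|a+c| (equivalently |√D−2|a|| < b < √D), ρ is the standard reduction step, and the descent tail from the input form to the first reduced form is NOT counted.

D = 265, ⌊√D⌋ = 16
descent: ρ → (6,7,-9)  [lands on river]
river: ρ → (-9,11,4)
river: ρ → (4,13,-6)
river: ρ → (-6,11,6)
river: ρ → (6,13,-4)
river: ρ → (-4,11,9)
river: ρ → (9,7,-6)
river: ρ → (-6,5,10)
river: ρ → (10,15,-1)
river: ρ → (-1,15,10)
river: ρ → (10,5,-6)
river: ρ → (-6,7,9)
river: ρ → (9,11,-4)
river: ρ → (-4,13,6)
river: ρ → (6,11,-6)
river: ρ → (-6,13,4)
river: ρ → (4,11,-9)
river: ρ → (-9,7,6)
river: ρ → (6,5,-10)
river: ρ → (-10,15,1)
river: ρ → (1,15,-10)
river: ρ → (-10,5,6)
ρ-cycle length = 22 (tail of 1 descent step not counted)

22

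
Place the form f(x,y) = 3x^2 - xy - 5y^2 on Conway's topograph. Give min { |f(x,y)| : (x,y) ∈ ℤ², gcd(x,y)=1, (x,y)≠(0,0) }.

descent: ρ → (-5,1,3)
descent: ρ → (3,5,-3)  [lands on river]
river: ρ → (-3,7,1)
river: ρ → (1,7,-3)
river: ρ → (-3,5,3)
river: ρ → (3,7,-1)
river: ρ → (-1,7,3)
closes: descent 2, river 6
min |a| on river = 1

1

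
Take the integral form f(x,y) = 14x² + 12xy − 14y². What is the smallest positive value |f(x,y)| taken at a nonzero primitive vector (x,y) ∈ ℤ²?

river: ρ → (-14,16,12)
river: ρ → (12,8,-18)
river: ρ → (-18,28,2)
river: ρ → (2,28,-18)
river: ρ → (-18,8,12)
river: ρ → (12,16,-14)
river: ρ → (-14,12,14)
river: ρ → (14,16,-12)
river: ρ → (-12,8,18)
river: ρ → (18,28,-2)
river: ρ → (-2,28,18)
river: ρ → (18,8,-12)
river: ρ → (-12,16,14)
river: ρ → (14,12,-14)
closes: descent 0, river 14
min |a| on river = 2

2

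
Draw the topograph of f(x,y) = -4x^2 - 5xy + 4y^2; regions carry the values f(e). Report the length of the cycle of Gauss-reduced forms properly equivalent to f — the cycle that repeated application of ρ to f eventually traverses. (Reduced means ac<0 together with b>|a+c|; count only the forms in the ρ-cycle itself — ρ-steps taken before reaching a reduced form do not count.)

D = 89, ⌊√D⌋ = 9
descent: ρ → (4,5,-4)  [lands on river]
river: ρ → (-4,3,5)
river: ρ → (5,7,-2)
river: ρ → (-2,9,1)
river: ρ → (1,9,-2)
river: ρ → (-2,7,5)
river: ρ → (5,3,-4)
river: ρ → (-4,5,4)
river: ρ → (4,3,-5)
river: ρ → (-5,7,2)
river: ρ → (2,9,-1)
river: ρ → (-1,9,2)
river: ρ → (2,7,-5)
river: ρ → (-5,3,4)
ρ-cycle length = 14 (tail of 1 descent step not counted)

14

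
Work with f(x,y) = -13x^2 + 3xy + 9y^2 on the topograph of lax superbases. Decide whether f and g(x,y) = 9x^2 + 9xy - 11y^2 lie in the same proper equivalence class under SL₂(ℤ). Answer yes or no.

D₁ = 477, D₂ = 477
river cycle of f (length 8): (9, 15, -7), (-7, 13, 11), (11, 9, -9), (-9, 9, 11), (11, 13, -7), (-7, 15, 9), (9, 21, -1), (-1, 21, 9)
river cycle of g (length 8): (-11, 13, 7), (7, 15, -9), (-9, 21, 1), (1, 21, -9), (-9, 15, 7), (7, 13, -11), (-11, 9, 9), (9, 9, -11)
cycles differ ⇒ inequivalent

no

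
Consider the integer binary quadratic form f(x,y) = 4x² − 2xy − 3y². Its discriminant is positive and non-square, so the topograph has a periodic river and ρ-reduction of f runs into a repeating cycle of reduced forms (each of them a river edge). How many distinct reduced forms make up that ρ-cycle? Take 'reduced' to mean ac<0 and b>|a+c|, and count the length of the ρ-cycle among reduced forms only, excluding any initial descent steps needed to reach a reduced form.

D = 52, ⌊√D⌋ = 7
descent: ρ → (-3,2,4)  [lands on river]
river: ρ → (4,6,-1)
river: ρ → (-1,6,4)
river: ρ → (4,2,-3)
river: ρ → (-3,4,3)
river: ρ → (3,2,-4)
river: ρ → (-4,6,1)
river: ρ → (1,6,-4)
river: ρ → (-4,2,3)
river: ρ → (3,4,-3)
ρ-cycle length = 10 (tail of 1 descent step not counted)

10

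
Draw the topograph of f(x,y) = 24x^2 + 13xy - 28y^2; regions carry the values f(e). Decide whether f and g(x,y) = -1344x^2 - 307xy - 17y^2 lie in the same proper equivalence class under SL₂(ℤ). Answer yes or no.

D₁ = 2857, D₂ = 2857
river cycle of f (length 46): (-28, 43, 9), (9, 47, -18), (-18, 25, 31), (31, 37, -12), (-12, 35, 34), (34, 33, -13), (-13, 45, 16), (16, 51, -4), (-4, 53, 3), (3, 49, -38), … (36 more)
river cycle of g (length 46): (-17, 35, 24), (24, 13, -28), (-28, 43, 9), (9, 47, -18), (-18, 25, 31), (31, 37, -12), (-12, 35, 34), (34, 33, -13), (-13, 45, 16), (16, 51, -4), … (36 more)
cycles coincide ⇒ equivalent

yes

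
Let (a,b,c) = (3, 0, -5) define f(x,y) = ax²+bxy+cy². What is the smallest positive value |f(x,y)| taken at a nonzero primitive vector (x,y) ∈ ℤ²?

descent: ρ → (-5,0,3)
descent: ρ → (3,6,-2)  [lands on river]
river: ρ → (-2,6,3)
closes: descent 2, river 2
min |a| on river = 2

2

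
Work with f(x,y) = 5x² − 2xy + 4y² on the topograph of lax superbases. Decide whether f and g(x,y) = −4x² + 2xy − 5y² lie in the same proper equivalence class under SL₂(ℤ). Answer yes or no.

D₁ = -76, D₂ = -76
f: flip: (5,-2,4)→(4,2,5)
f: reduced (well bottom): (4,2,5) with a≤c, −a<b≤a
g is negative-definite; reduce −g:
−g: reduced (well bottom): (4,-2,5) with a≤c, −a<b≤a
flip sign back: reduced form of g is (-4,2,-5)
reduced forms (4, 2, 5) vs (-4, 2, -5) ⇒ inequivalent

no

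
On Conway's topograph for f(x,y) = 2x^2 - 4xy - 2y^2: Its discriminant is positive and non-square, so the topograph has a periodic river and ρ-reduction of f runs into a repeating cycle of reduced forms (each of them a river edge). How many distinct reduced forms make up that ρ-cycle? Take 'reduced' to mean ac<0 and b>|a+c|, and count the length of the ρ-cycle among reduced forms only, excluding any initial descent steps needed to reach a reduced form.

D = 32, ⌊√D⌋ = 5
descent: ρ → (-2,4,2)  [lands on river]
river: ρ → (2,4,-2)
ρ-cycle length = 2 (tail of 1 descent step not counted)

2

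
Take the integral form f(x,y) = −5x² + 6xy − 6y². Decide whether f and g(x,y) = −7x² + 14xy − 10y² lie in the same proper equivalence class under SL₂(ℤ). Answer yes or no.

D₁ = -84, D₂ = -84
f is negative-definite; reduce −f:
−f: translate: b→4 (≡-6 mod 10), so (5,-6,6)→(5,4,5)
−f: reduced (well bottom): (5,4,5) with a≤c, −a<b≤a
flip sign back: reduced form of f is (-5,-4,-5)
g is negative-definite; reduce −g:
−g: translate: b→0 (≡-14 mod 14), so (7,-14,10)→(7,0,3)
−g: flip: (7,0,3)→(3,0,7)
−g: reduced (well bottom): (3,0,7) with a≤c, −a<b≤a
flip sign back: reduced form of g is (-3,0,-7)
reduced forms (-5, -4, -5) vs (-3, 0, -7) ⇒ inequivalent

no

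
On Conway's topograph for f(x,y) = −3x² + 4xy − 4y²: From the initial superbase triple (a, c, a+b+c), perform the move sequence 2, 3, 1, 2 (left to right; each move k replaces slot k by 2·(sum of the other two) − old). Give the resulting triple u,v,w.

start (-3,-4,-3) = (f(1,0),f(0,1),f(1,1))
replace slot 2: 2·((-3)+(-3)) − (-4) = -8 → (-3,-8,-3)
replace slot 3: 2·((-3)+(-8)) − (-3) = -19 → (-3,-8,-19)
replace slot 1: 2·((-8)+(-19)) − (-3) = -51 → (-51,-8,-19)
replace slot 2: 2·((-51)+(-19)) − (-8) = -132 → (-51,-132,-19)

-51,-132,-19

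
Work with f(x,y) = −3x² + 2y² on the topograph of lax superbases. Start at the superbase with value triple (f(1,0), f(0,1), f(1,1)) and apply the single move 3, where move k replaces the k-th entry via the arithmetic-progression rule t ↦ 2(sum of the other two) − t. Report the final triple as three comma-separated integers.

start (-3,2,-1) = (f(1,0),f(0,1),f(1,1))
replace slot 3: 2·((-3)+2) − (-1) = -1 → (-3,2,-1)

-3,2,-1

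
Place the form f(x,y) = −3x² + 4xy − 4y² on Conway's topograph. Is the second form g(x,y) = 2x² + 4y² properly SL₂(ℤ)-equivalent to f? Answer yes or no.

D₁ = -32, D₂ = -32
f is negative-definite; reduce −f:
−f: translate: b→2 (≡-4 mod 6), so (3,-4,4)→(3,2,3)
−f: reduced (well bottom): (3,2,3) with a≤c, −a<b≤a
flip sign back: reduced form of f is (-3,-2,-3)
g: reduced (well bottom): (2,0,4) with a≤c, −a<b≤a
reduced forms (-3, -2, -3) vs (2, 0, 4) ⇒ inequivalent

no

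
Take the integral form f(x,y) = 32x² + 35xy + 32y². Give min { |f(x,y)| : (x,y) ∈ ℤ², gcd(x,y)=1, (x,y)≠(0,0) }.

translate: b→-29 (≡35 mod 64), so (32,35,32)→(32,-29,29)
flip: (32,-29,29)→(29,29,32)
reduced (well bottom): (29,29,32) with a≤c, −a<b≤a
well minimum = a = 29

29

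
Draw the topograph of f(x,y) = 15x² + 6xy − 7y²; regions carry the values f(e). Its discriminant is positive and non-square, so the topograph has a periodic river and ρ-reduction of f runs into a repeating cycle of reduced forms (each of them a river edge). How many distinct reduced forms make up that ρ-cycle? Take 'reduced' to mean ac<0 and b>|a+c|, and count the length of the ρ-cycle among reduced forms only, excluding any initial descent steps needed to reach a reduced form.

D = 456, ⌊√D⌋ = 21
descent: ρ → (-7,8,14)  [lands on river]
river: ρ → (14,20,-1)
river: ρ → (-1,20,14)
river: ρ → (14,8,-7)
river: ρ → (-7,20,2)
river: ρ → (2,20,-7)
ρ-cycle length = 6 (tail of 1 descent step not counted)

6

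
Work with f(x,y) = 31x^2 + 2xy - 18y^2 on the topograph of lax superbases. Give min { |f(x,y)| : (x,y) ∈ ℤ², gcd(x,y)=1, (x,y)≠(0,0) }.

descent: ρ → (-18,34,15)  [lands on river]
river: ρ → (15,26,-26)
river: ρ → (-26,26,15)
river: ρ → (15,34,-18)
river: ρ → (-18,38,11)
river: ρ → (11,28,-33)
river: ρ → (-33,38,6)
river: ρ → (6,46,-5)
river: ρ → (-5,44,15)
river: ρ → (15,46,-2)
river: ρ → (-2,46,15)
river: ρ → (15,44,-5)
river: ρ → (-5,46,6)
river: ρ → (6,38,-33)
river: ρ → (-33,28,11)
river: ρ → (11,38,-18)
closes: descent 1, river 16
min |a| on river = 2

2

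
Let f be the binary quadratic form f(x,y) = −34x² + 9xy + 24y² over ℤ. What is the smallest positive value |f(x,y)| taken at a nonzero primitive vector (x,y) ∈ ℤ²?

descent: ρ → (24,39,-19)  [lands on river]
river: ρ → (-19,37,26)
river: ρ → (26,15,-30)
river: ρ → (-30,45,11)
river: ρ → (11,43,-34)
river: ρ → (-34,25,20)
river: ρ → (20,55,-4)
river: ρ → (-4,57,6)
river: ρ → (6,51,-31)
river: ρ → (-31,11,26)
river: ρ → (26,41,-16)
river: ρ → (-16,55,5)
river: ρ → (5,55,-16)
river: ρ → (-16,41,26)
river: ρ → (26,11,-31)
river: ρ → (-31,51,6)
river: ρ → (6,57,-4)
river: ρ → (-4,55,20)
river: ρ → (20,25,-34)
river: ρ → (-34,43,11)
river: ρ → (11,45,-30)
river: ρ → (-30,15,26)
river: ρ → (26,37,-19)
river: ρ → (-19,39,24)
river: ρ → (24,57,-1)
river: ρ → (-1,57,24)
closes: descent 1, river 26
min |a| on river = 1

1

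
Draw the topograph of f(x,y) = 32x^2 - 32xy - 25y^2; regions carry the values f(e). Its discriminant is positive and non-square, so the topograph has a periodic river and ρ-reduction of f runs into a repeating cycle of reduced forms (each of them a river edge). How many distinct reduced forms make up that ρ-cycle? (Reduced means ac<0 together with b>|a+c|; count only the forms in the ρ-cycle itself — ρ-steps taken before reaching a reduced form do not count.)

D = 4224, ⌊√D⌋ = 64
descent: ρ → (-25,32,32)  [lands on river]
river: ρ → (32,32,-25)
river: ρ → (-25,18,39)
river: ρ → (39,60,-4)
river: ρ → (-4,60,39)
river: ρ → (39,18,-25)
ρ-cycle length = 6 (tail of 1 descent step not counted)

6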